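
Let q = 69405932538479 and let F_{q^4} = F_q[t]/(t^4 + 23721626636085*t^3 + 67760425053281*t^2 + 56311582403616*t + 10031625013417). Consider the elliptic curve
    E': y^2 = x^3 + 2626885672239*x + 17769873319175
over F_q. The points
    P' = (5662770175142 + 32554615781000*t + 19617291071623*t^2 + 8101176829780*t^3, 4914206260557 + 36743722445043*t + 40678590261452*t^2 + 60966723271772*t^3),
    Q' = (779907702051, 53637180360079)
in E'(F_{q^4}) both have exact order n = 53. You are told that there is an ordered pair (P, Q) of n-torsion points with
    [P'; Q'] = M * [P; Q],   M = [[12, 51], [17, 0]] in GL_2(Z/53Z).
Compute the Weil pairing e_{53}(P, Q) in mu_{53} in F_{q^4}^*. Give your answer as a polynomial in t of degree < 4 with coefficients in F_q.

Under M = [[12,51],[17,0]] in GL_2(Z/53), e_{53}(P',Q') = e_{53}(P,Q)^(12*0-51*17 mod 53).
Inverting 34 mod 53: 39. Thus e_{53}(P,Q) = e(P',Q')^{39}.
6-bit Miller (110101) on E'/F_{69405932538479} with a'=2626885672239, b'=17769873319175: accumulate tangent/chord ratios at Q'+S and P'+S'.
The quotient is 28560486524022 + 11261726497885*t + 62715631909580*t^2 + 30715180274751*t^3.
Hence e(P,Q) = 48647980325631 + 51175285922806*t + 19384256266213*t^2 + 35333627311440*t^3 in F_{69405932538479^4}^*.

48647980325631 + 51175285922806*t + 19384256266213*t^2 + 35333627311440*t^3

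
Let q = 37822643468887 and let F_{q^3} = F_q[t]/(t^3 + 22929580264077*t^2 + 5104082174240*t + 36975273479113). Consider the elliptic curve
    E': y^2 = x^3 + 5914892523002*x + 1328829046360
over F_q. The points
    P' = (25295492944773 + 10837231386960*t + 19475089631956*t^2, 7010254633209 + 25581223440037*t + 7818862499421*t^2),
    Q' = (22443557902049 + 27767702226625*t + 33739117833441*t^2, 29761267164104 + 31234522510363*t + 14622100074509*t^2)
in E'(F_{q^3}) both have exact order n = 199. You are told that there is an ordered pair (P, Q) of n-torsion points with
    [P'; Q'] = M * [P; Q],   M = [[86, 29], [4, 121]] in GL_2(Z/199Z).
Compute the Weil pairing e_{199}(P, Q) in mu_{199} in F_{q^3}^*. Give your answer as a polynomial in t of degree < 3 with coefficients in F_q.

Alternating bilinearity on E[199] (values in mu_{199} in F_{37822643468887^3}) gives e(P',Q') = e(P,Q)^det(M).
det M = 86*121 - 29*4 = 10290 = 141 (mod 199); 141^{-1} = 24 (mod 199).
Miller loop for e_{199} over F_{37822643468887^3}: bits of 199 = 11000111; 7 double steps + 4 add steps, l/v at each.
e_{199}(P',Q') = 19099123777890 + 14569509746672*t + 1695603445458*t^2.
e_{199}(P,Q) = (19099123777890 + 14569509746672*t + 1695603445458*t^2)^{24} = 20772320632951 + 36074568765922*t + 7308175543967*t^2.

20772320632951 + 36074568765922*t + 7308175543967*t^2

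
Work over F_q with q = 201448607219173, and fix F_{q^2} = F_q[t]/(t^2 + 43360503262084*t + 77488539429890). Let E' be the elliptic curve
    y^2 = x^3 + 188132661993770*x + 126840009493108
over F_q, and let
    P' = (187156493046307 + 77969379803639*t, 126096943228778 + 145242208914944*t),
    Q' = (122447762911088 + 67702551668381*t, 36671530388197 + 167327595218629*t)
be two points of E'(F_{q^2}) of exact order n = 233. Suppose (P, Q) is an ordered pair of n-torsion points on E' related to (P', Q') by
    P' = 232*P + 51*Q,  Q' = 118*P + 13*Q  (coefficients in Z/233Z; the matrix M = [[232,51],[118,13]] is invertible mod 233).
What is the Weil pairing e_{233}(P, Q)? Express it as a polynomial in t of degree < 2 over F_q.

e_{233}(aP+bQ,cP+dQ) = e_{233}(P,Q)^(ad-bc); with (a,b,c,d)=(232,51,118,13) this gives the det-233 law.
det M = 232*13 - 51*118 = -3002 = 27 (mod 233); 27^{-1} = 164 (mod 233).
Miller loop for e_{233} over F_{201448607219173^2}: bits of 233 = 11101001; 7 double steps + 4 add steps, l/v at each.
So e_{233}(P',Q') = 104483627139160 + 147034156982708*t.
Finally e_{233}(P,Q) = 61329580531622 + 8461050377364*t.

61329580531622 + 8461050377364*t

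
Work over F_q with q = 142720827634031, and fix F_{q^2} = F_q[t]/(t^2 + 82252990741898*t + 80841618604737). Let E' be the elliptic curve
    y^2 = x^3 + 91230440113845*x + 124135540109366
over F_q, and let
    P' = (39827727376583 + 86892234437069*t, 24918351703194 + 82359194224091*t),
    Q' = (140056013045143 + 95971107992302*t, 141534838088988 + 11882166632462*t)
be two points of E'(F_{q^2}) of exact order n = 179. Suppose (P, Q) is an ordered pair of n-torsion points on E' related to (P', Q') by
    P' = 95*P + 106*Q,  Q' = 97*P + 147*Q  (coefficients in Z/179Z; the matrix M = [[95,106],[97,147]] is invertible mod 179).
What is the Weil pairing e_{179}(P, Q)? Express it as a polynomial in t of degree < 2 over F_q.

15028301117749 + 103047186395723*t

The 179-Weil pairing on E[179] over F_{142720827634031} is alternating-bilinear: e_{179}(P',Q') = e_{179}(P,Q)^det(M).
95*147 - 106*97 = 3683; reduced mod 179: det = 103, inverse 73.
Miller loop for e_{179} over F_{142720827634031^2}: bits of 179 = 10110011; 7 double steps + 4 add steps, l/v at each.
Miller gives e_{179}(P',Q') = 53106951691826 + 12636107505770*t in F_{142720827634031^2}.
Finally e_{179}(P,Q) = 15028301117749 + 103047186395723*t.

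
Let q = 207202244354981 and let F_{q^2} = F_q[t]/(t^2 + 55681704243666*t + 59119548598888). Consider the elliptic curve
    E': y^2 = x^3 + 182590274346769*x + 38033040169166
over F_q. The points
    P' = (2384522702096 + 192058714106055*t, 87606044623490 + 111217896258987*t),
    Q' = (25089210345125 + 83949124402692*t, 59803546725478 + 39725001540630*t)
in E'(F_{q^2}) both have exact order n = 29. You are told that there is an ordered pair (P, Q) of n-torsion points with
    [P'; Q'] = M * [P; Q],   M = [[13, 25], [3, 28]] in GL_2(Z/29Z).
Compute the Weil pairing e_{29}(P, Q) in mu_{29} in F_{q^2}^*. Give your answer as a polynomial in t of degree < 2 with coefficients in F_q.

93136290489175 + 8884899493854*t

The 29-Weil pairing on E[29] over F_{207202244354981} is alternating-bilinear: e_{29}(P',Q') = e_{29}(P,Q)^det(M).
det(M) mod 29 = 28; its inverse in (Z/29)^* is 28 (check: 28*28 mod 29 = 1).
Double-and-add over 11101: 5-1 doublings, 4-1 additions; each step l_{T,T}/v_{2T} or l_{T,P'}/v at Q'+S for random S.
Miller gives e_{29}(P',Q') = 30074403372560 + 198317344861127*t in F_{207202244354981^2}.
Raise to 28: e(P,Q) = 93136290489175 + 8884899493854*t in mu_{29}.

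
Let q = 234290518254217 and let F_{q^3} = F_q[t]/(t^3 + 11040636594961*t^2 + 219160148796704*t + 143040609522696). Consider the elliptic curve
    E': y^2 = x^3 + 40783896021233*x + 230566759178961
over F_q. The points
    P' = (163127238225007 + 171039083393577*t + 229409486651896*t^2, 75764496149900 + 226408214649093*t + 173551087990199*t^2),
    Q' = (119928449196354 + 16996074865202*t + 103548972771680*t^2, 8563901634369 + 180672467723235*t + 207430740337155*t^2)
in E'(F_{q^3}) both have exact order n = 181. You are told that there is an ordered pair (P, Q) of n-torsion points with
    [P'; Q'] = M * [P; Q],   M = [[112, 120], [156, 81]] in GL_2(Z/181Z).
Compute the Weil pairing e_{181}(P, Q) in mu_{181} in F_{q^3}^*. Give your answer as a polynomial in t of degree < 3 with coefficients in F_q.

217765235557563 + 89215042921932*t + 20504998290477*t^2

Alternating bilinearity on E[181] (values in mu_{181} in F_{234290518254217^3}) gives e(P',Q') = e(P,Q)^det(M).
Inverting 126 mod 181: 102. Thus e_{181}(P,Q) = e(P',Q')^{102}.
Miller loop for e_{181} over F_{234290518254217^3}: bits of 181 = 10110101; 7 double steps + 4 add steps, l/v at each.
f_P(D_Q)/f_Q(D_P) = 146698912758470 + 24351610288495*t + 150314713576880*t^2.
Thus e_{181}(P,Q) = 217765235557563 + 89215042921932*t + 20504998290477*t^2.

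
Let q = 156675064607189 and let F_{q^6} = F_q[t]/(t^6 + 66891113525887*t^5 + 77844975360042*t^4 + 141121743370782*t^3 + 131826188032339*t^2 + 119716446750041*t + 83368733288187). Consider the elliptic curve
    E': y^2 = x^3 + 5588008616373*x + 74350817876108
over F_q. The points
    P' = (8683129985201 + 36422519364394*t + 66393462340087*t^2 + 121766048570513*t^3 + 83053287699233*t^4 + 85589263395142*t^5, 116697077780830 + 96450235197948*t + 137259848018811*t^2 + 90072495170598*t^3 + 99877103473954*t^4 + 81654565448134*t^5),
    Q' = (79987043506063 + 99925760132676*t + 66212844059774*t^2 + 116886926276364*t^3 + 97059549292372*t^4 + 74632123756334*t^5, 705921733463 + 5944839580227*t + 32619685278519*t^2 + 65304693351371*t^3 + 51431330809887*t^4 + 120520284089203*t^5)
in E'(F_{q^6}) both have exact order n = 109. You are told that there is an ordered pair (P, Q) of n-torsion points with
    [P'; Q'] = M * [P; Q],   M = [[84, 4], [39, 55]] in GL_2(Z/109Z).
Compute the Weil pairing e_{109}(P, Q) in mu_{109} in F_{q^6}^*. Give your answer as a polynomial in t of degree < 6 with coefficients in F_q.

Under M = [[84,4],[39,55]] in GL_2(Z/109), e_{109}(P',Q') = e_{109}(P,Q)^(84*55-4*39 mod 109).
So e_{109}(P,Q) = e_{109}(P',Q')^{87}, since 104*87 = 1 mod 109.
n = 109 = (1101101)_2 (7 bits, wt 5); accumulate f_{109,P'}(Q'+S)/f_{109,P'}(S) along the 6-step ladder.
e_{109}(P',Q') = 15728402653724 + 138957127768842*t + 26138925904395*t^2 + 31445316932382*t^3 + 93120149266132*t^4 + 117061955915806*t^5.
Raise to 87: e(P,Q) = 154535961929369 + 77403818327842*t + 90164994789935*t^2 + 105577682338366*t^3 + 144969277813751*t^4 + 24584552278825*t^5 in mu_{109}.

154535961929369 + 77403818327842*t + 90164994789935*t^2 + 105577682338366*t^3 + 144969277813751*t^4 + 24584552278825*t^5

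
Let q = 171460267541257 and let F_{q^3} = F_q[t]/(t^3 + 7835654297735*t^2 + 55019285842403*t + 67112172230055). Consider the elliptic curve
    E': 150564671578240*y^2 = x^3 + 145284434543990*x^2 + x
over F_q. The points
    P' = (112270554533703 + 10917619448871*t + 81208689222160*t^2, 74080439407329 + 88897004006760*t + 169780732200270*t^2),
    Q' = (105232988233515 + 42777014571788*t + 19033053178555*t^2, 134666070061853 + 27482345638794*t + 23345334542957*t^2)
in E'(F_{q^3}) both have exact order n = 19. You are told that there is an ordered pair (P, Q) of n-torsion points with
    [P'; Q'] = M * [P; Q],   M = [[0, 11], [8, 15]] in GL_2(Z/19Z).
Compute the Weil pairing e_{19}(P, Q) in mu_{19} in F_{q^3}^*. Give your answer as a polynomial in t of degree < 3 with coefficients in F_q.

The 19-Weil pairing on E[19] over F_{171460267541257} is alternating-bilinear: e_{19}(P',Q') = e_{19}(P,Q)^det(M).
0*15 - 11*8 = -88; reduced mod 19: det = 7, inverse 11.
Set x_W=65177026990450*u+88749163156975, y_W=65177026990450*v; then E': y_W^2=x_W^3+6209941868225*x_W+129497441797238.
Build f_{19,P'} and f_{19,Q'} via the 5-bit ladder of 19=10011_2; evaluate at shifted divisors; quotient in F_{171460267541257^3}.
The quotient is 159852239986938 + 91368379421578*t + 149427090519266*t^2.
e_{19}(P,Q) = (159852239986938 + 91368379421578*t + 149427090519266*t^2)^{11} = 62775100783016 + 166948513126384*t + 138009422619067*t^2.

62775100783016 + 166948513126384*t + 138009422619067*t^2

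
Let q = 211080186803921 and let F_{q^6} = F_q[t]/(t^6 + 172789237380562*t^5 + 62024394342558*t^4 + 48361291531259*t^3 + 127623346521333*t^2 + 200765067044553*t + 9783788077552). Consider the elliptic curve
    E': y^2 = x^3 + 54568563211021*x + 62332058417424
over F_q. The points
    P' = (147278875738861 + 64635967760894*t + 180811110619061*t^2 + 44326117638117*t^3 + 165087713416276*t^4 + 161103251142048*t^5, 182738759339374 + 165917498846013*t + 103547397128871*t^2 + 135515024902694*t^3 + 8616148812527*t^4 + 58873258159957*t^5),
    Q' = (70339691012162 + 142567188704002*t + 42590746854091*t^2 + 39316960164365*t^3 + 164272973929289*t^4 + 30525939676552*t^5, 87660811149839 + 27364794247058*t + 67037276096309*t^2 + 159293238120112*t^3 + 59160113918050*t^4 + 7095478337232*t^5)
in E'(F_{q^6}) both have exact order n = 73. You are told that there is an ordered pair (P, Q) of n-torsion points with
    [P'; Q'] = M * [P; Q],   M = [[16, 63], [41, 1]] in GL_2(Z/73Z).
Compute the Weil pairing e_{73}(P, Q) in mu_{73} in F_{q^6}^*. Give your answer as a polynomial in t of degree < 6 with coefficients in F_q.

71878756586624 + 151853257805873*t + 78747085000596*t^2 + 9766556676655*t^3 + 31610706805966*t^4 + 26647470737736*t^5

The 73-Weil pairing on E[73] over F_{211080186803921} is alternating-bilinear: e_{73}(P',Q') = e_{73}(P,Q)^det(M).
det(M) mod 73 = 61; its inverse in (Z/73)^* is 6 (check: 61*6 mod 73 = 1).
Double-and-add over 1001001: 7-1 doublings, 3-1 additions; each step l_{T,T}/v_{2T} or l_{T,P'}/v at Q'+S for random S.
e_{73}(P',Q') = 26146274056793 + 178956937476832*t + 62630728077881*t^2 + 92598790894023*t^3 + 108239284441218*t^4 + 143465122504380*t^5.
(26146274056793 + 178956937476832*t + 62630728077881*t^2 + 92598790894023*t^3 + 108239284441218*t^4 + 143465122504380*t^5)^{6} mod (211080186803921,f) = 71878756586624 + 151853257805873*t + 78747085000596*t^2 + 9766556676655*t^3 + 31610706805966*t^4 + 26647470737736*t^5.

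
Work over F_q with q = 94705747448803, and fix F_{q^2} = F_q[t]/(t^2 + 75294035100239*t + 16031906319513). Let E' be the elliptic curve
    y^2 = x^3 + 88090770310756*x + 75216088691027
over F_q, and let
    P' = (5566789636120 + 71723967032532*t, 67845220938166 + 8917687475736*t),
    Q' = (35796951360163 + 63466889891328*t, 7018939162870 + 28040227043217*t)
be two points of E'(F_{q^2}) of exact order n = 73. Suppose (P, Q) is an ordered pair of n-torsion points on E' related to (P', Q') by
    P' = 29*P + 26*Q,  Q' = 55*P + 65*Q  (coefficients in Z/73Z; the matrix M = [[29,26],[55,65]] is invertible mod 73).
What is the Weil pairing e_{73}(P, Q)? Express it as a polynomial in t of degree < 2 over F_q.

Alternating bilinearity on E[73] (values in mu_{73} in F_{94705747448803^2}) gives e(P',Q') = e(P,Q)^det(M).
Inverting 17 mod 73: 43. Thus e_{73}(P,Q) = e(P',Q')^{43}.
7-bit Miller (1001001) on E'/F_{94705747448803} with a'=88090770310756, b'=75216088691027: accumulate tangent/chord ratios at Q'+S and P'+S'.
The quotient is 85068495718502 + 22517943241034*t.
Finally e_{73}(P,Q) = 34375902823191 + 336095587454*t.

34375902823191 + 336095587454*t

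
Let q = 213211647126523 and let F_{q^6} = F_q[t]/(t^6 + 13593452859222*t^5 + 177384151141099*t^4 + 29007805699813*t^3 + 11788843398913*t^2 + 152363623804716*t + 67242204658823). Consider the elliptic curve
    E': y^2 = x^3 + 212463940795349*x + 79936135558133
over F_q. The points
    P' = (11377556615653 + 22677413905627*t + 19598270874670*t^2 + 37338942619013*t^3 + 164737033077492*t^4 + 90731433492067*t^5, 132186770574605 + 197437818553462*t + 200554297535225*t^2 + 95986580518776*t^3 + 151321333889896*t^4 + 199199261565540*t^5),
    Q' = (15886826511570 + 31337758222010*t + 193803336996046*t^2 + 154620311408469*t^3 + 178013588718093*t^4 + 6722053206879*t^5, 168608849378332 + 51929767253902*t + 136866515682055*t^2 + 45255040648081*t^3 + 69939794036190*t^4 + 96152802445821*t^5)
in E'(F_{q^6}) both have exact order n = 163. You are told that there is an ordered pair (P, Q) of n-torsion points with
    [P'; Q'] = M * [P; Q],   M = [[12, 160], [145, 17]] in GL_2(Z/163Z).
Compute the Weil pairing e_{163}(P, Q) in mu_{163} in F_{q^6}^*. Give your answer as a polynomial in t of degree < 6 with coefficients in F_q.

Alternating bilinearity on E[163] (values in mu_{163} in F_{213211647126523^6}) gives e(P',Q') = e(P,Q)^det(M).
det(M) mod 163 = 150; its inverse in (Z/163)^* is 25 (check: 150*25 mod 163 = 1).
n = 163 = (10100011)_2 (8 bits, wt 4); accumulate f_{163,P'}(Q'+S)/f_{163,P'}(S) along the 7-step ladder.
e_{163}(P',Q') = 46390768182511 + 83027582239217*t + 158140552890519*t^2 + 113483035660446*t^3 + 21705348574860*t^4 + 98788992944699*t^5.
Thus e_{163}(P,Q) = 175677158922058 + 12257477498238*t + 108013703534603*t^2 + 131985919938772*t^3 + 175371496092416*t^4 + 195814314216356*t^5.

175677158922058 + 12257477498238*t + 108013703534603*t^2 + 131985919938772*t^3 + 175371496092416*t^4 + 195814314216356*t^5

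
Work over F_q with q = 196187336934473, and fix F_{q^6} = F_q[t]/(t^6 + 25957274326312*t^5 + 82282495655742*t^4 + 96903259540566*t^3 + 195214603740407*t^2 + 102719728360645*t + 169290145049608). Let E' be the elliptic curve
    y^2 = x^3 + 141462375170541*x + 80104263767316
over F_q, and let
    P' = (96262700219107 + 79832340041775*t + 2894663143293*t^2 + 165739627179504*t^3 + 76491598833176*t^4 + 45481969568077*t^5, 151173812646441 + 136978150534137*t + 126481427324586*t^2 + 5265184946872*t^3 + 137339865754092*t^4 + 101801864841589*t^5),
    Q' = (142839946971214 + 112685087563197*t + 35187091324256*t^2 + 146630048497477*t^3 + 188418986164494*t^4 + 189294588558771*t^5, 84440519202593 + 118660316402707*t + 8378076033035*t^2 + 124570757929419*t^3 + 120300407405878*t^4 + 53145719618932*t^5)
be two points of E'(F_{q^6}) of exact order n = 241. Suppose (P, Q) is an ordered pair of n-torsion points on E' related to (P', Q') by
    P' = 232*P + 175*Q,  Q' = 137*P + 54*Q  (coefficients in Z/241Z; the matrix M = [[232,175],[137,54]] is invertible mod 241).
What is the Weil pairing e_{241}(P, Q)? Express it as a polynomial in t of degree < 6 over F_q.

e_{241} is bilinear + alternating on E[241], so e_{241}(232*P + 175*Q, 137*P + 54*Q) = e_{241}(P,Q)^(232*54-175*137).
So e_{241}(P,Q) = e_{241}(P',Q')^{2}, since 121*2 = 1 mod 241.
Miller loop for e_{241} over F_{196187336934473^6}: bits of 241 = 11110001; 7 double steps + 4 add steps, l/v at each.
So e_{241}(P',Q') = 31025424730317 + 126909520698152*t + 164335983725732*t^2 + 191439858650160*t^3 + 121594071133857*t^4 + 19107489868606*t^5.
Thus e_{241}(P,Q) = 175405036665010 + 92372160641353*t + 150024796310220*t^2 + 42658022249103*t^3 + 115381540362828*t^4 + 56726060480007*t^5.

175405036665010 + 92372160641353*t + 150024796310220*t^2 + 42658022249103*t^3 + 115381540362828*t^4 + 56726060480007*t^5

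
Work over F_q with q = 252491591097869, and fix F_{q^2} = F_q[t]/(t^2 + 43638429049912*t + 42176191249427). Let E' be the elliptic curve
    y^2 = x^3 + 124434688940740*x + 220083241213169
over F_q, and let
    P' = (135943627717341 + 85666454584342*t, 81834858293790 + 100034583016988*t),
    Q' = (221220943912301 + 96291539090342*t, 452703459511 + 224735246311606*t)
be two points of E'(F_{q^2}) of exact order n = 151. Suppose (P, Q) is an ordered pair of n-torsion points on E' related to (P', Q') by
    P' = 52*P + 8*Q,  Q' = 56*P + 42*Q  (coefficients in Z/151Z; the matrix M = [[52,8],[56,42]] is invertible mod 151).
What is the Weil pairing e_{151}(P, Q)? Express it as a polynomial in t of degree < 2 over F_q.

134679174079571 + 211740304214655*t

The 151-Weil pairing on E[151] over F_{252491591097869} is alternating-bilinear: e_{151}(P',Q') = e_{151}(P,Q)^det(M).
So e_{151}(P,Q) = e_{151}(P',Q')^{149}, since 75*149 = 1 mod 151.
Build f_{151,P'} and f_{151,Q'} via the 8-bit ladder of 151=10010111_2; evaluate at shifted divisors; quotient in F_{252491591097869^2}.
Miller gives e_{151}(P',Q') = 75486748728627 + 165100513626826*t in F_{252491591097869^2}.
Thus e_{151}(P,Q) = 134679174079571 + 211740304214655*t.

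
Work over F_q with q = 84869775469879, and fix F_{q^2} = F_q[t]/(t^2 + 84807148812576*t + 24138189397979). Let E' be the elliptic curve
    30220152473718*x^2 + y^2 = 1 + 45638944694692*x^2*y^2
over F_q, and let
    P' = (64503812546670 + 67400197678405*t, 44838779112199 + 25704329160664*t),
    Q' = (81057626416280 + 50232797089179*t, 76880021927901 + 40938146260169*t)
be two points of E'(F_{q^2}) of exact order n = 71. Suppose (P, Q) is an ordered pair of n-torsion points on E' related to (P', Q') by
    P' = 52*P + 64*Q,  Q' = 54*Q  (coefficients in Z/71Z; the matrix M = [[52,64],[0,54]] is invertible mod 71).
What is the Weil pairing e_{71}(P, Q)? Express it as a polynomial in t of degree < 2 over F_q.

3855616506747 + 7711533382043*t

Alternating bilinearity on E[71] (values in mu_{71} in F_{84869775469879^2}) gives e(P',Q') = e(P,Q)^det(M).
Inverting 39 mod 71: 51. Thus e_{71}(P,Q) = e(P',Q')^{51}.
Map (x,y)_Ed via u=(1+y)/(1-y), v=(1+y)/((1-y)x) to Montgomery A=62738653930410,B=10815947435460; then to (a',b')=(50576451761893,45339459640909).
n = 71 = (1000111)_2 (7 bits, wt 4); accumulate f_{71,P'}(Q'+S)/f_{71,P'}(S) along the 6-step ladder.
Miller gives e_{71}(P',Q') = 4890320303431 + 37504272295428*t in F_{84869775469879^2}.
e_{71}(P,Q) = (4890320303431 + 37504272295428*t)^{51} = 3855616506747 + 7711533382043*t.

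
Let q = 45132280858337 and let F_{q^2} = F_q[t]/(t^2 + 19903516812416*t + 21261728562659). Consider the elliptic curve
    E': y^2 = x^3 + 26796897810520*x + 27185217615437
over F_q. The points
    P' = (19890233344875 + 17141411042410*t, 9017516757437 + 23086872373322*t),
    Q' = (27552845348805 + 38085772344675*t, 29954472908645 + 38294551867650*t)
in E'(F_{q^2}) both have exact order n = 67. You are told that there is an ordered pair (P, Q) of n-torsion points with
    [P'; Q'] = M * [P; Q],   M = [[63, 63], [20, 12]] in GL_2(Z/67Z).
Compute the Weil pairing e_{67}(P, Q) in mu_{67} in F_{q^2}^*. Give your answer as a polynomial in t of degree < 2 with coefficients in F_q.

37706892992764 + 40750940134201*t

e_{67}(aP+bQ,cP+dQ) = e_{67}(P,Q)^(ad-bc); with (a,b,c,d)=(63,63,20,12) this gives the det-67 law.
Hence e(P,Q) = e(P',Q')^{44} where 44 = 32^{-1} mod 67.
7-bit Miller (1000011) on E'/F_{45132280858337} with a'=26796897810520, b'=27185217615437: accumulate tangent/chord ratios at Q'+S and P'+S'.
Result: e(P',Q') = 28946323502253 + 1128518478803*t.
Finally e_{67}(P,Q) = 37706892992764 + 40750940134201*t.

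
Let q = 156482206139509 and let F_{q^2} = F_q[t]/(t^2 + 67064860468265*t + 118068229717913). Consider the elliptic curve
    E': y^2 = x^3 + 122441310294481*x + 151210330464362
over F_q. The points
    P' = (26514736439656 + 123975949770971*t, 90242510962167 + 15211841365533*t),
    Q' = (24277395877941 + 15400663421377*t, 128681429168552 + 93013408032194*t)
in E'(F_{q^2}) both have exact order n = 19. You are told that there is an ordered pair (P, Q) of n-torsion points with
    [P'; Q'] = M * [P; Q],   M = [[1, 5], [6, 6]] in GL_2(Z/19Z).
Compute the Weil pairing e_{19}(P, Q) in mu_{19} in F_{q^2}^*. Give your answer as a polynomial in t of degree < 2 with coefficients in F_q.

Alternating bilinearity on E[19] (values in mu_{19} in F_{156482206139509^2}) gives e(P',Q') = e(P,Q)^det(M).
Inverting 14 mod 19: 15. Thus e_{19}(P,Q) = e(P',Q')^{15}.
Double-and-add over 10011: 5-1 doublings, 3-1 additions; each step l_{T,T}/v_{2T} or l_{T,P'}/v at Q'+S for random S.
Miller gives e_{19}(P',Q') = 128276918044888 + 132014494387728*t in F_{156482206139509^2}.
Thus e_{19}(P,Q) = 65373082743174 + 87483503380298*t.

65373082743174 + 87483503380298*t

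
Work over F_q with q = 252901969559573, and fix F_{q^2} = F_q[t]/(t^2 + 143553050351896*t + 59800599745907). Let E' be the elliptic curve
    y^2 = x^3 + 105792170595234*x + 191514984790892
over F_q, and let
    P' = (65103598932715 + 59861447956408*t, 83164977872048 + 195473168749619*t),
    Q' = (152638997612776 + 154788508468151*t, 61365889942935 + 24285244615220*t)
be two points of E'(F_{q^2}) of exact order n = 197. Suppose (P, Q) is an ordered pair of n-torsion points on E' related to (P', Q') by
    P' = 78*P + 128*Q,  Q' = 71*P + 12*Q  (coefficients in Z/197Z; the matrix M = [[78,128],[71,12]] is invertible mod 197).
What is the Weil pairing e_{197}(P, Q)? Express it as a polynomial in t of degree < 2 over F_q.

58066743329416 + 207226451002713*t

e_{197} is bilinear + alternating on E[197], so e_{197}(78*P + 128*Q, 71*P + 12*Q) = e_{197}(P,Q)^(78*12-128*71).
Inverting 122 mod 197: 21. Thus e_{197}(P,Q) = e(P',Q')^{21}.
Build f_{197,P'} and f_{197,Q'} via the 8-bit ladder of 197=11000101_2; evaluate at shifted divisors; quotient in F_{252901969559573^2}.
f_P(D_Q)/f_Q(D_P) = 207325064512165 + 219686171928227*t.
(207325064512165 + 219686171928227*t)^{21} mod (252901969559573,f) = 58066743329416 + 207226451002713*t.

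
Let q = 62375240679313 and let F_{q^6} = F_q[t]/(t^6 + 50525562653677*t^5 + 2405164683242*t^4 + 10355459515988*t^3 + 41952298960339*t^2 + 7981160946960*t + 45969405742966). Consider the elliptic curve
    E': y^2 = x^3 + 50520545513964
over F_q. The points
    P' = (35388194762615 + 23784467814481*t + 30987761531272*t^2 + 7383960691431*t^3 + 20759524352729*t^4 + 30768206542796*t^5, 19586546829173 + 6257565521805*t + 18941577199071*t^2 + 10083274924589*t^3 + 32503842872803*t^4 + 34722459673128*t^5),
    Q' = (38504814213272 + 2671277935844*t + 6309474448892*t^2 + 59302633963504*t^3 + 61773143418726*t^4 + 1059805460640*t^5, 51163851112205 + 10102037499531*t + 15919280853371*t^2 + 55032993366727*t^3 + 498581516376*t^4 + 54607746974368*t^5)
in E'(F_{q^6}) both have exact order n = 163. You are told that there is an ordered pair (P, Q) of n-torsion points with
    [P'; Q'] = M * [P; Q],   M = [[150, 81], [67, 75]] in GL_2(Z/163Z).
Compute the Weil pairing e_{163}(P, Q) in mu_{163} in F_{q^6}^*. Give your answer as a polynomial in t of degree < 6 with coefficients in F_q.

e_{163}(aP+bQ,cP+dQ) = e_{163}(P,Q)^(ad-bc); with (a,b,c,d)=(150,81,67,75) this gives the det-163 law.
Hence e(P,Q) = e(P',Q')^{134} where 134 = 118^{-1} mod 163.
Build f_{163,P'} and f_{163,Q'} via the 8-bit ladder of 163=10100011_2; evaluate at shifted divisors; quotient in F_{62375240679313^6}.
f_P(D_Q)/f_Q(D_P) = 22366409596599 + 10532937493991*t + 26964844332851*t^2 + 2062586090892*t^3 + 24191709185797*t^4 + 13028768512658*t^5.
Hence e(P,Q) = 18591224900052 + 21881254651472*t + 20232893820645*t^2 + 22372579626922*t^3 + 35352015652981*t^4 + 24833365944014*t^5 in F_{62375240679313^6}^*.

18591224900052 + 21881254651472*t + 20232893820645*t^2 + 22372579626922*t^3 + 35352015652981*t^4 + 24833365944014*t^5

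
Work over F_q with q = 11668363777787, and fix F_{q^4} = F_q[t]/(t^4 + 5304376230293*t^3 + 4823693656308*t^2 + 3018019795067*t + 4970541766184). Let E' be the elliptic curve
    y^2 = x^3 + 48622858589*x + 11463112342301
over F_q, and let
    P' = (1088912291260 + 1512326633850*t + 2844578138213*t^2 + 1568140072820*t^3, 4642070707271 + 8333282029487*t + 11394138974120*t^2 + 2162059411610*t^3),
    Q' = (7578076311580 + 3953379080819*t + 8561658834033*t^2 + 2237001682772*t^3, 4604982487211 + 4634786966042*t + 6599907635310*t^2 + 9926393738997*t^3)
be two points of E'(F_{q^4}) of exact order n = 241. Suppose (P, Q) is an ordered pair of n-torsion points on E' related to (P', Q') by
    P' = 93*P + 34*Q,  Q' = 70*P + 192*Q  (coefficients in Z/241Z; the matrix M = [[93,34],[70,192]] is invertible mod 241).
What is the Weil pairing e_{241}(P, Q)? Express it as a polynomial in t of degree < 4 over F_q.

6525836713422 + 1255680082568*t + 10857998292297*t^2 + 5028869805532*t^3

e_{241} is bilinear + alternating on E[241], so e_{241}(93*P + 34*Q, 70*P + 192*Q) = e_{241}(P,Q)^(93*192-34*70).
det(M) mod 241 = 52; its inverse in (Z/241)^* is 51 (check: 52*51 mod 241 = 1).
Double-and-add over 11110001: 8-1 doublings, 5-1 additions; each step l_{T,T}/v_{2T} or l_{T,P'}/v at Q'+S for random S.
The quotient is 3222539301647 + 10092178497995*t + 9053709612552*t^2 + 9060183675048*t^3.
Hence e(P,Q) = 6525836713422 + 1255680082568*t + 10857998292297*t^2 + 5028869805532*t^3 in F_{11668363777787^4}^*.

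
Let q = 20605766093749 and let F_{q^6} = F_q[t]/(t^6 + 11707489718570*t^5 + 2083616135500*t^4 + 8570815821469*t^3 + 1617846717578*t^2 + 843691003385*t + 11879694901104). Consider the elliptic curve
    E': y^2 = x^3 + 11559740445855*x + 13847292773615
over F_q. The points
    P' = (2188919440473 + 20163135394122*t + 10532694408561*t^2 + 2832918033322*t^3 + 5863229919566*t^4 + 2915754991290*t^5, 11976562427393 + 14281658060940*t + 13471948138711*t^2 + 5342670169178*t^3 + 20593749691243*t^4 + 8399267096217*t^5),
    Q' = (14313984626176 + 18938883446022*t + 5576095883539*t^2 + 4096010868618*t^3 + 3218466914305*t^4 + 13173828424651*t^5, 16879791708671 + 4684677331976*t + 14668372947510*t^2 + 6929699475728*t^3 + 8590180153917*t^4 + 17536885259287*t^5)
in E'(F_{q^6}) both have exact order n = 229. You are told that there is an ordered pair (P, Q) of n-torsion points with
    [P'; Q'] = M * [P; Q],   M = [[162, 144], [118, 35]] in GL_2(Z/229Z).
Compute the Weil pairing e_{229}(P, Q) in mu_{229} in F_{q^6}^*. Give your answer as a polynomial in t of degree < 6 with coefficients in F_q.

Under M = [[162,144],[118,35]] in GL_2(Z/229), e_{229}(P',Q') = e_{229}(P,Q)^(162*35-144*118 mod 229).
det(M) mod 229 = 128; its inverse in (Z/229)^* is 34 (check: 128*34 mod 229 = 1).
Double-and-add over 11100101: 8-1 doublings, 5-1 additions; each step l_{T,T}/v_{2T} or l_{T,P'}/v at Q'+S for random S.
So e_{229}(P',Q') = 15520154533547 + 7866461228793*t + 544781325243*t^2 + 4506815365991*t^3 + 9128228293663*t^4 + 11476990229559*t^5.
Finally e_{229}(P,Q) = 9838609465255 + 13401234005134*t + 13460151440235*t^2 + 7623497289659*t^3 + 14668493617036*t^4 + 20050739933154*t^5.

9838609465255 + 13401234005134*t + 13460151440235*t^2 + 7623497289659*t^3 + 14668493617036*t^4 + 20050739933154*t^5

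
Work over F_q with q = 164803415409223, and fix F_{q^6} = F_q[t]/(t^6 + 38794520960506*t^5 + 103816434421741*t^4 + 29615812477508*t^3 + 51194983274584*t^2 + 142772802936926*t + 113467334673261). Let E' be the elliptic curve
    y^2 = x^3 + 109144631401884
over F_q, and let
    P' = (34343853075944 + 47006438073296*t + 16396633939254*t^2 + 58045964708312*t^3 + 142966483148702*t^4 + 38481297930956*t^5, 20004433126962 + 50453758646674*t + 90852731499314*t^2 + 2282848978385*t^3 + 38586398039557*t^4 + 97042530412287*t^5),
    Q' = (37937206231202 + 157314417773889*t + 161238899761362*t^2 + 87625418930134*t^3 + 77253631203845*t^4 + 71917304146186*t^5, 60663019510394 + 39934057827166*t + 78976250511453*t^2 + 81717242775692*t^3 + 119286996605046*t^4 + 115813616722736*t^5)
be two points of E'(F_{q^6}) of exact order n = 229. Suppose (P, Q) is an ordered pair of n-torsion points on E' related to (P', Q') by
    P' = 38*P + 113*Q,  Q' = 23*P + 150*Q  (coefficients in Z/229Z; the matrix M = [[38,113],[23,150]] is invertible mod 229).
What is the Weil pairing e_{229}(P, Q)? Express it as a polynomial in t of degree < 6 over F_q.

23408884540833 + 31210822888560*t + 98901196710060*t^2 + 113052218904425*t^3 + 105298039533680*t^4 + 56283294470665*t^5

The 229-Weil pairing on E[229] over F_{164803415409223} is alternating-bilinear: e_{229}(P',Q') = e_{229}(P,Q)^det(M).
38*150 - 113*23 = 3101; reduced mod 229: det = 124, inverse 205.
Build f_{229,P'} and f_{229,Q'} via the 8-bit ladder of 229=11100101_2; evaluate at shifted divisors; quotient in F_{164803415409223^6}.
The quotient is 78064824365811 + 53648492492335*t + 37291224427961*t^2 + 40164761884474*t^3 + 159558933023286*t^4 + 82868274600247*t^5.
(78064824365811 + 53648492492335*t + 37291224427961*t^2 + 40164761884474*t^3 + 159558933023286*t^4 + 82868274600247*t^5)^{205} mod (164803415409223,f) = 23408884540833 + 31210822888560*t + 98901196710060*t^2 + 113052218904425*t^3 + 105298039533680*t^4 + 56283294470665*t^5.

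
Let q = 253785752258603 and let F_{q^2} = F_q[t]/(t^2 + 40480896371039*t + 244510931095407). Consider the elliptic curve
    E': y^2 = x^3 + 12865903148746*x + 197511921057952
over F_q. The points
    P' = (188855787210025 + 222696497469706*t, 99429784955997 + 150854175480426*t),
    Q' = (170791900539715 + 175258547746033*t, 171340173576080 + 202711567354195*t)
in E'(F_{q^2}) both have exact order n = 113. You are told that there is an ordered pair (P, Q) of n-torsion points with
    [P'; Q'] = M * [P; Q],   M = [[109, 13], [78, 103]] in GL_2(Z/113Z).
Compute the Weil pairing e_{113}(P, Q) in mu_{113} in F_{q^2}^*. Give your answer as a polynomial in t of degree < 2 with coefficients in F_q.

107779375298134 + 160135916722112*t

e_{113} is bilinear + alternating on E[113], so e_{113}(109*P + 13*Q, 78*P + 103*Q) = e_{113}(P,Q)^(109*103-13*78).
det(M) mod 113 = 43; its inverse in (Z/113)^* is 92 (check: 43*92 mod 113 = 1).
Double-and-add over 1110001: 7-1 doublings, 4-1 additions; each step l_{T,T}/v_{2T} or l_{T,P'}/v at Q'+S for random S.
So e_{113}(P',Q') = 77118776957311 + 199248800447231*t.
Finally e_{113}(P,Q) = 107779375298134 + 160135916722112*t.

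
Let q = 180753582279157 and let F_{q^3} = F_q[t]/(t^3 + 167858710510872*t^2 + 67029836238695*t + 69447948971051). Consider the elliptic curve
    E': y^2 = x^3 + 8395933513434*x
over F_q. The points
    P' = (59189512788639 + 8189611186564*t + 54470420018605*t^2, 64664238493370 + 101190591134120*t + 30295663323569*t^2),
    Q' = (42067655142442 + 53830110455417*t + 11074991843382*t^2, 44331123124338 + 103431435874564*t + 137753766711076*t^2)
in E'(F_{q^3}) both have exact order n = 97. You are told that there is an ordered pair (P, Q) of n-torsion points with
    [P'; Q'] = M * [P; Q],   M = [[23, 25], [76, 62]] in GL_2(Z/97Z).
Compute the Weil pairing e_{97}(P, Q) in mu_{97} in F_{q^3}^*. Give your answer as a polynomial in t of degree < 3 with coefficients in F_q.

20783485482869 + 3266897148032*t + 35077541790134*t^2

The 97-Weil pairing on E[97] over F_{180753582279157} is alternating-bilinear: e_{97}(P',Q') = e_{97}(P,Q)^det(M).
det(M) mod 97 = 11; its inverse in (Z/97)^* is 53 (check: 11*53 mod 97 = 1).
Run Miller on y^2=x^3+8395933513434*x over F_{180753582279157}: ladder 1100001 (7 bits); e = f_P(D_Q)/f_Q(D_P).
The quotient is 104182435680814 + 40089522625782*t + 45043887939184*t^2.
Hence e(P,Q) = 20783485482869 + 3266897148032*t + 35077541790134*t^2 in F_{180753582279157^3}^*.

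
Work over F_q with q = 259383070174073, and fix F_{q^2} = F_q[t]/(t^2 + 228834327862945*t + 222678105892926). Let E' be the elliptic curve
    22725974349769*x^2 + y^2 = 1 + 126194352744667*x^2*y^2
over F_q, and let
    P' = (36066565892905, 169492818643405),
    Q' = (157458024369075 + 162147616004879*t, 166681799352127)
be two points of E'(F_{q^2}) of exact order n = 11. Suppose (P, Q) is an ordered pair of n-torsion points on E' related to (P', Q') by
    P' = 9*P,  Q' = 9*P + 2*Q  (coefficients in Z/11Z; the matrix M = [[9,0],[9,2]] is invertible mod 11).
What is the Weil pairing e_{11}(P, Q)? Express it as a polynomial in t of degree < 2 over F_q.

40520680490869 + 228477036667951*t

Under M = [[9,0],[9,2]] in GL_2(Z/11), e_{11}(P',Q') = e_{11}(P,Q)^(9*2-0*9 mod 11).
det(M) mod 11 = 7; its inverse in (Z/11)^* is 8 (check: 7*8 mod 11 = 1).
Edwards->Montgomery: u=(1+y)/(1-y), v=u/x -> 31812486732688v^2=u^3+183184357771792u^2+u; then x_W=103824440488312u+111281077907097: y^2=x^3+204398538738668*x+207781955934218.
n = 11 = (1011)_2 (4 bits, wt 3); accumulate f_{11,P'}(Q'+S)/f_{11,P'}(S) along the 3-step ladder.
f_P(D_Q)/f_Q(D_P) = 40036733014427 + 152143588482910*t.
Thus e_{11}(P,Q) = 40520680490869 + 228477036667951*t.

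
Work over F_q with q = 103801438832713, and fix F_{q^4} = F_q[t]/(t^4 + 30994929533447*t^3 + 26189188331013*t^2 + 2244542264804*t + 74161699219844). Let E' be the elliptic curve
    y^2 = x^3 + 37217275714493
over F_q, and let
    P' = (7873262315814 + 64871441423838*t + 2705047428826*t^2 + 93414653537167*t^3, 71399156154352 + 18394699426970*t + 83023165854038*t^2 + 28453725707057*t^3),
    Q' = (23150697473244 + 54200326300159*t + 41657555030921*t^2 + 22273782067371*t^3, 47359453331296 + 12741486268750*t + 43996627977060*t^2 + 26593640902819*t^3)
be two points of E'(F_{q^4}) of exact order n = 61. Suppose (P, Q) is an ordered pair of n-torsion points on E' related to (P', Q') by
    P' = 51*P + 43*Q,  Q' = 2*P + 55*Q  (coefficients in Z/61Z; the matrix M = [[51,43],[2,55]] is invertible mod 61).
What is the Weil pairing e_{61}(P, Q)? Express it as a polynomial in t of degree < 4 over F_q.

81636694341322 + 15904855780760*t + 52412998367855*t^2 + 69281012636149*t^3

e_{61} is bilinear + alternating on E[61], so e_{61}(51*P + 43*Q, 2*P + 55*Q) = e_{61}(P,Q)^(51*55-43*2).
det M = 51*55 - 43*2 = 2719 = 35 (mod 61); 35^{-1} = 7 (mod 61).
Miller loop for e_{61} over F_{103801438832713^4}: bits of 61 = 111101; 5 double steps + 4 add steps, l/v at each.
e_{61}(P',Q') = 27322926566219 + 96716410706776*t + 98338044776116*t^2 + 25488804401092*t^3.
Finally e_{61}(P,Q) = 81636694341322 + 15904855780760*t + 52412998367855*t^2 + 69281012636149*t^3.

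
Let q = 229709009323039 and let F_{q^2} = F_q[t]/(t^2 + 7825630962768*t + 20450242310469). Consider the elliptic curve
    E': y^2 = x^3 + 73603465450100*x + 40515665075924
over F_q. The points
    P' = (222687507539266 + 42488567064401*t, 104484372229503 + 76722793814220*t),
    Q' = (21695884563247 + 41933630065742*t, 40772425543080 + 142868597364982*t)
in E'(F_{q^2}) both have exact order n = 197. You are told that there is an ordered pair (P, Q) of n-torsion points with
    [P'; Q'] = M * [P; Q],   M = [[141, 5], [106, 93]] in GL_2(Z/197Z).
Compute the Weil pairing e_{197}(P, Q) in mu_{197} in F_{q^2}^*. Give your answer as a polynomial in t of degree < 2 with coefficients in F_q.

11237612618357 + 131256536433948*t

Under M = [[141,5],[106,93]] in GL_2(Z/197), e_{197}(P',Q') = e_{197}(P,Q)^(141*93-5*106 mod 197).
det M = 141*93 - 5*106 = 12583 = 172 (mod 197); 172^{-1} = 63 (mod 197).
Run Miller on y^2=x^3+73603465450100*x+40515665075924 over F_{229709009323039}: ladder 11000101 (8 bits); e = f_P(D_Q)/f_Q(D_P).
The quotient is 190858124579378 + 79492395306150*t.
e_{197}(P,Q) = (190858124579378 + 79492395306150*t)^{63} = 11237612618357 + 131256536433948*t.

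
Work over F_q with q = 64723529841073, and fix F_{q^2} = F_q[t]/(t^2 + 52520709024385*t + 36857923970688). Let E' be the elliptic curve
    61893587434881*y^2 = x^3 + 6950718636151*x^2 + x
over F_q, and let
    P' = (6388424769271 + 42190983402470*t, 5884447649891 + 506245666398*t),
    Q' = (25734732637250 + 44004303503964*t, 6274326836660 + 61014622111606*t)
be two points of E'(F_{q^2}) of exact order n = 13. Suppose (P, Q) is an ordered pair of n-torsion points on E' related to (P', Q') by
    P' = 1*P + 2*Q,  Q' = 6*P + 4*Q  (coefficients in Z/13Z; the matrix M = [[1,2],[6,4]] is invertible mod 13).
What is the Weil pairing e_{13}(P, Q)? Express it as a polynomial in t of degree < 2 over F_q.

Under M = [[1,2],[6,4]] in GL_2(Z/13), e_{13}(P',Q') = e_{13}(P,Q)^(1*4-2*6 mod 13).
det(M) mod 13 = 5; its inverse in (Z/13)^* is 8 (check: 5*8 mod 13 = 1).
Montgomery->Weierstrass: x_W = 22764206862912*x+28737954010118, y_W=22764206862912*y on F_{64723529841073}; lands on y^2=x^3+23501165833300.
Double-and-add over 1101: 4-1 doublings, 3-1 additions; each step l_{T,T}/v_{2T} or l_{T,P'}/v at Q'+S for random S.
Miller gives e_{13}(P',Q') = 43761972617487 + 7955019324342*t in F_{64723529841073^2}.
e_{13}(P,Q) = (43761972617487 + 7955019324342*t)^{8} = 53263131044570 + 8414699270060*t.

53263131044570 + 8414699270060*t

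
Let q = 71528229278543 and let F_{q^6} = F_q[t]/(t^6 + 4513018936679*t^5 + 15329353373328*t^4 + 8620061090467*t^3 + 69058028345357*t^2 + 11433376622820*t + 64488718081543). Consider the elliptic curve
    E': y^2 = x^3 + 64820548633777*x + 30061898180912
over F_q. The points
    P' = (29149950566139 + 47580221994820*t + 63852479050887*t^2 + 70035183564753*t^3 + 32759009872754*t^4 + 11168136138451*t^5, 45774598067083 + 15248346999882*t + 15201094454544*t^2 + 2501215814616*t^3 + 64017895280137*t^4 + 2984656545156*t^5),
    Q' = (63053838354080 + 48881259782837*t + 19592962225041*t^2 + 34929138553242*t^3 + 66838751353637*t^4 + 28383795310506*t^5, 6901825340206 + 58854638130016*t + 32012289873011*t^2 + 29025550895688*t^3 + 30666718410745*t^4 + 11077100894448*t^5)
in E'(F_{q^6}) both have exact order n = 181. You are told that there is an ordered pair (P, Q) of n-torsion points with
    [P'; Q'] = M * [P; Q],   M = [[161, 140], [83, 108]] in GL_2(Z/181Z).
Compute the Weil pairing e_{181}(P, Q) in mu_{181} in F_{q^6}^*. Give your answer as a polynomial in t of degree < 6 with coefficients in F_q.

e_{181}(aP+bQ,cP+dQ) = e_{181}(P,Q)^(ad-bc); with (a,b,c,d)=(161,140,83,108) this gives the det-181 law.
det(M) mod 181 = 157; its inverse in (Z/181)^* is 98 (check: 157*98 mod 181 = 1).
Run Miller on y^2=x^3+64820548633777*x+30061898180912 over F_{71528229278543}: ladder 10110101 (8 bits); e = f_P(D_Q)/f_Q(D_P).
e_{181}(P',Q') = 30831092457927 + 58577226635763*t + 20301520410821*t^2 + 59933420645624*t^3 + 57463467431166*t^4 + 6046890529098*t^5.
Finally e_{181}(P,Q) = 22890555541137 + 18446443322733*t + 1765403056168*t^2 + 11482976396668*t^3 + 15067667230732*t^4 + 58595591173572*t^5.

22890555541137 + 18446443322733*t + 1765403056168*t^2 + 11482976396668*t^3 + 15067667230732*t^4 + 58595591173572*t^5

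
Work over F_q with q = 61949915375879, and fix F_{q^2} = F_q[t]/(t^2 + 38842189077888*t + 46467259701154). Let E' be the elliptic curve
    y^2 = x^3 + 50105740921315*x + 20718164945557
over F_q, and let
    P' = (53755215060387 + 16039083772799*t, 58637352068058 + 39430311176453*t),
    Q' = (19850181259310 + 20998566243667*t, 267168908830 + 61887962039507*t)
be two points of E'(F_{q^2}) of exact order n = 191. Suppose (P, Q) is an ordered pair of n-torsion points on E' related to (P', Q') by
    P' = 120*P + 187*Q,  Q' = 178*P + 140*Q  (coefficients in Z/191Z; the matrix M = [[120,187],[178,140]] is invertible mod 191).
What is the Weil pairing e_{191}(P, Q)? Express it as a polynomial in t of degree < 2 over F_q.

e_{191}(aP+bQ,cP+dQ) = e_{191}(P,Q)^(ad-bc); with (a,b,c,d)=(120,187,178,140) this gives the det-191 law.
det(M) mod 191 = 131; its inverse in (Z/191)^* is 35 (check: 131*35 mod 191 = 1).
Miller loop for e_{191} over F_{61949915375879^2}: bits of 191 = 10111111; 7 double steps + 6 add steps, l/v at each.
So e_{191}(P',Q') = 52205399626709 + 22006930655978*t.
Raise to 35: e(P,Q) = 44027035619404 + 34307732509106*t in mu_{191}.

44027035619404 + 34307732509106*t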